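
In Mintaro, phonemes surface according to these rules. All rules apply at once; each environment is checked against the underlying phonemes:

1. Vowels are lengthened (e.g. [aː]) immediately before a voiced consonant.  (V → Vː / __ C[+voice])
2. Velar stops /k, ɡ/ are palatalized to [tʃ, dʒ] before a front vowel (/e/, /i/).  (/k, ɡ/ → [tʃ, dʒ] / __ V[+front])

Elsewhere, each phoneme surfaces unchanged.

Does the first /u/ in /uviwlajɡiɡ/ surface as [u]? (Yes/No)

No

/u/ — word-initial, before a voiced consonant — surfaces as [uː] (rule 1).
The actual realization is [uː], not [u].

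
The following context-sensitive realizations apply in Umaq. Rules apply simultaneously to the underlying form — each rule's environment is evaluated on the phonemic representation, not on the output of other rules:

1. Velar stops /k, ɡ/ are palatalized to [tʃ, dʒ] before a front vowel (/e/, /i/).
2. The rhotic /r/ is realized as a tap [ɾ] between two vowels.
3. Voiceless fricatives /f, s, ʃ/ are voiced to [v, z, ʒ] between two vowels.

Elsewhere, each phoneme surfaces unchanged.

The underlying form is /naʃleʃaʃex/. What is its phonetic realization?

/ʃ/ (between /a/ and /l/) is in the target of rule 3 but the environment (between two vowels) is not met → [ʃ].
/ʃ/ (between /e/ and /a/) occurs between two vowels → [ʒ] by rule 3.
/ʃ/ meets the environment for rule 3 (between two vowels) → [ʒ].

[naʃleʒaʒex]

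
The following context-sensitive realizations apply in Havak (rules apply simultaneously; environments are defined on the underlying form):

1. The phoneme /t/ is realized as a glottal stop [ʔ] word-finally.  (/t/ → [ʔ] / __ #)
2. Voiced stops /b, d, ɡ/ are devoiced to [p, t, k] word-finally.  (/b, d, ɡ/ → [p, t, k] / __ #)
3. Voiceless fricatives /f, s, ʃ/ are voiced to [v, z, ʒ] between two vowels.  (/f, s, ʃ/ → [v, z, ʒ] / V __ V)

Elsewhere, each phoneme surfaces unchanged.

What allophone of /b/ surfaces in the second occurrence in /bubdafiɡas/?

/b/ — between /u/ and /d/; rule 2 does not apply here → [b].

[b]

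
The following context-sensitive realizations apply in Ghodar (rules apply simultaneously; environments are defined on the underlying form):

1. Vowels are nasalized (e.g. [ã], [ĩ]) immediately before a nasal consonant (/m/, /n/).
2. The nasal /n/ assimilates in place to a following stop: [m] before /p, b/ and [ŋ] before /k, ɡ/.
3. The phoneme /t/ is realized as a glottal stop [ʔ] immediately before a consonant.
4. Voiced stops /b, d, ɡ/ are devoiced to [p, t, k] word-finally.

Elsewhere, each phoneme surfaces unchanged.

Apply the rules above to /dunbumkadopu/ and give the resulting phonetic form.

/d/ (word-initial) fails the environment for rule 4, so it stays [d].
/u/ meets the environment for rule 1 (before a nasal consonant) → [ũ].
/n/ (between /u/ and /b/) occurs before a labial or velar stop → [m] by rule 2.
/b/ (between /n/ and /u/) is in the target of rule 4 but the environment (word-finally) is not met → [b].
/u/ (between /b/ and /m/): before a nasal consonant, so rule 1 applies → [ũ].
/a/ (between /k/ and /d/) is in the target of rule 1 but the environment (before a nasal consonant) is not met → [a].
/d/ (between /a/ and /o/) is in the target of rule 4 but the environment (word-finally) is not met → [d].
/o/ — between /d/ and /p/; rule 1 does not apply here → [o].
/u/ — word-final; rule 1 does not apply here → [u].

[dũmbũmkadopu]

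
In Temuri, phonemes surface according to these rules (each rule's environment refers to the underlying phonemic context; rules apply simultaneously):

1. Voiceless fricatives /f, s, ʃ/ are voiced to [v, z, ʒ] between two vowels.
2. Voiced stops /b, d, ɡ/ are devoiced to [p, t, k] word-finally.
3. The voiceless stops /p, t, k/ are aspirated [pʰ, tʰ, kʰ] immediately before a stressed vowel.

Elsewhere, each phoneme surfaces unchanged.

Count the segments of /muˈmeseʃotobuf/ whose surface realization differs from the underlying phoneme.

Segments that undergo a rule: /s/ → [z] (rule 1); /ʃ/ → [ʒ] (rule 1).
All other segments surface unchanged.

2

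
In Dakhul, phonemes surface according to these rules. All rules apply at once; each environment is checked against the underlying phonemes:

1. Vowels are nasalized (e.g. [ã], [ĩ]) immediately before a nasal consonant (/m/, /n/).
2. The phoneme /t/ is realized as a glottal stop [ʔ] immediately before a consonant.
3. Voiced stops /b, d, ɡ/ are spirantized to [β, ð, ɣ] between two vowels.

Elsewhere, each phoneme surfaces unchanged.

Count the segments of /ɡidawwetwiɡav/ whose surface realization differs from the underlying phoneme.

Segments that undergo a rule: /d/ → [ð] (rule 3); /t/ → [ʔ] (rule 2); /ɡ/ → [ɣ] (rule 3).
All other segments surface unchanged.

3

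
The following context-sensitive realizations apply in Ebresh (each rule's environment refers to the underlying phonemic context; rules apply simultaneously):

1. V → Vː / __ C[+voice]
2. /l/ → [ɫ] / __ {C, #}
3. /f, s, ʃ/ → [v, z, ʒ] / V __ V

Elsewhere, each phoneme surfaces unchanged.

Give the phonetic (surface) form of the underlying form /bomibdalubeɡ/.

[boːmiːbdaːluːbeːɡ]

/b/ — not in any rule's target class → [b].
/o/ meets the environment for rule 1 (before a voiced consonant) → [oː].
/m/ (between /o/ and /i/): no rule targets it → [m].
/i/ — between /m/ and /b/, before a voiced consonant — surfaces as [iː] (rule 1).
/b/ (between /i/ and /d/): no rule targets it → [b].
/d/ (between /b/ and /a/): no rule targets it → [d].
/a/ — between /d/ and /l/, before a voiced consonant — surfaces as [aː] (rule 1).
/l/ (between /a/ and /u/) fails the environment for rule 2, so it stays [l].
Rule 1 applies to /u/ (between /l/ and /b/: before a voiced consonant) → [uː].
/b/ — not in any rule's target class → [b].
/e/ (between /b/ and /ɡ/): before a voiced consonant, so rule 1 applies → [eː].
/ɡ/ (word-final) is unaffected → [ɡ].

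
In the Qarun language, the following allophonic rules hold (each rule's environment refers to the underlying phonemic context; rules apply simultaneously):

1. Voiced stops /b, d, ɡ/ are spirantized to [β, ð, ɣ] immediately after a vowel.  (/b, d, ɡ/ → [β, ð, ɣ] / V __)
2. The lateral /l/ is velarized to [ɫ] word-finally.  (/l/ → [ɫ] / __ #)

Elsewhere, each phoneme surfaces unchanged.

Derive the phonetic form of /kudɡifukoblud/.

/k/ (word-initial): no rule targets it → [k].
/u/ stays [u].
Rule 1 applies to /d/ (between /u/ and /ɡ/: immediately after a vowel) → [ð].
/ɡ/ — between /d/ and /i/; rule 1 does not apply here → [ɡ].
/i/ (between /ɡ/ and /f/): no rule targets it → [i].
/f/ — not in any rule's target class → [f].
/u/ (between /f/ and /k/) is unaffected → [u].
/k/ — not in any rule's target class → [k].
/o/ (between /k/ and /b/): no rule targets it → [o].
/b/ meets the environment for rule 1 (immediately after a vowel) → [β].
/l/ (between /b/ and /u/) fails the environment for rule 2, so it stays [l].
/u/ (between /l/ and /d/) is unaffected → [u].
/d/ (word-final): immediately after a vowel, so rule 1 applies → [ð].

[kuðɡifukoβluð]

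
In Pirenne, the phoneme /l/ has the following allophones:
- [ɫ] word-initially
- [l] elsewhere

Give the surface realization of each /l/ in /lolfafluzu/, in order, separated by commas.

[ɫ], [l], [l]

Occurrence 1 (position 1): word-initially → [ɫ].
Occurrence 2 (position 3): no conditioning environment matches → elsewhere allophone [l].
Occurrence 3 (position 7): no conditioning environment matches → elsewhere allophone [l].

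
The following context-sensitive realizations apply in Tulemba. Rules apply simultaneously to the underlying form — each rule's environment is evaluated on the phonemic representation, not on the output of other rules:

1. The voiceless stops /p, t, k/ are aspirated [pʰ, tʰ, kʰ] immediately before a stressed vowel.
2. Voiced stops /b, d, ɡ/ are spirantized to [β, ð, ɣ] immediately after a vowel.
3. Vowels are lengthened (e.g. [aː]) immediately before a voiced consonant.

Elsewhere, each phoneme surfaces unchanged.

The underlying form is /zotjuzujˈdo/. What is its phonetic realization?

/z/ stays [z].
/o/ (between /z/ and /t/) fails the environment for rule 3, so it stays [o].
/t/ (between /o/ and /j/): rule 1 targets it, but not immediately before a stressed vowel → unchanged [t].
/j/ (between /t/ and /u/) is unaffected → [j].
/u/ — between /j/ and /z/, before a voiced consonant — surfaces as [uː] (rule 3).
/z/ (between /u/ and /u/): no rule targets it → [z].
/u/ (between /z/ and /j/): before a voiced consonant, so rule 3 applies → [uː].
/j/ — not in any rule's target class → [j].
/d/ (between /j/ and /o/) fails the environment for rule 2, so it stays [d].
/o/ (word-final): rule 3 targets it, but not before a voiced consonant → unchanged [o].

[zotjuːzuːjˈdo]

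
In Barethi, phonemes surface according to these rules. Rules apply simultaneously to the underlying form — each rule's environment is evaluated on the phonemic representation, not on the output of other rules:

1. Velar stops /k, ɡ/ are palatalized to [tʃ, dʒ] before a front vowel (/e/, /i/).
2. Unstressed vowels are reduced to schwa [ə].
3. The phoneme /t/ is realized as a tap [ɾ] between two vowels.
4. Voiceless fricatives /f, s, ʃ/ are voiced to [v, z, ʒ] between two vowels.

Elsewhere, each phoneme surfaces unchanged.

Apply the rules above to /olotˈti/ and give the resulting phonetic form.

/o/ (word-initial) occurs in an unstressed syllable → [ə] by rule 2.
/l/ — not in any rule's target class → [l].
/o/ (between /l/ and /t/) occurs in an unstressed syllable → [ə] by rule 2.
/t/ (between /o/ and /t/) fails the environment for rule 3, so it stays [t].
/t/ (between /t/ and /i/) is in the target of rule 3 but the environment (between two vowels) is not met → [t].
/i/ (word-final) fails the environment for rule 2, so it stays [i].

[ələtˈti]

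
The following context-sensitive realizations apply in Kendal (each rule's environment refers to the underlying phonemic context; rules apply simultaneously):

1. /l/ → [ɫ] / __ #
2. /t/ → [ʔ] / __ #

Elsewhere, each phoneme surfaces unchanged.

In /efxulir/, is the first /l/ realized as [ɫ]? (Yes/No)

/l/ (between /u/ and /i/) is in the target of rule 1 but the environment (word-finally) is not met → [l].
The actual realization is [l], not [ɫ].

No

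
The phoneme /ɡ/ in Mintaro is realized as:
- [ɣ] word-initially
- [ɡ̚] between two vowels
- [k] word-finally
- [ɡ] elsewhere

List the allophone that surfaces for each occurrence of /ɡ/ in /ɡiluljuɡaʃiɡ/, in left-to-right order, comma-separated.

[ɣ], [ɡ̚], [k]

Occurrence 1 (position 1): word-initially → [ɣ].
Occurrence 2 (position 8): between two vowels → [ɡ̚].
Occurrence 3 (position 12): word-finally → [k].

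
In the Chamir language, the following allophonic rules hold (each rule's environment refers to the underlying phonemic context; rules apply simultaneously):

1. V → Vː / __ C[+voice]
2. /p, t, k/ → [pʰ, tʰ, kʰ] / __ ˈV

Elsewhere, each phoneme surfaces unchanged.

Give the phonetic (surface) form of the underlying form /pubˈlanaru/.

/p/ (word-initial) fails the environment for rule 2, so it stays [p].
/u/ — between /p/ and /b/, before a voiced consonant — surfaces as [uː] (rule 1).
/b/ (between /u/ and /l/): no rule targets it → [b].
/l/ (between /b/ and /a/) is unaffected → [l].
/a/ — between /l/ and /n/, before a voiced consonant — surfaces as [aː] (rule 1).
/n/ (between /a/ and /a/): no rule targets it → [n].
/a/ (between /n/ and /r/) occurs before a voiced consonant → [aː] by rule 1.
/r/ stays [r].
/u/ (word-final) fails the environment for rule 1, so it stays [u].

[puːbˈlaːnaːru]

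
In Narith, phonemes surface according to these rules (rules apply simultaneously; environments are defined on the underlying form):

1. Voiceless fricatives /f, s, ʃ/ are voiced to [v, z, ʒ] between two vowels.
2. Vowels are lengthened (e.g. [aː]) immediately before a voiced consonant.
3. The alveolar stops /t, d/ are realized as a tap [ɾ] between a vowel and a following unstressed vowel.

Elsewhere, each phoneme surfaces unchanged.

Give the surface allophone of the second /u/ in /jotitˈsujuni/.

/u/ (between /j/ and /n/) occurs before a voiced consonant → [uː] by rule 2.

[uː]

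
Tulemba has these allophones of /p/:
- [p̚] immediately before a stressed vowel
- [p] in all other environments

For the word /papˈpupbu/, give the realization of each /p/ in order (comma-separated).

Occurrence 1 (position 1): no conditioning environment matches → elsewhere allophone [p].
Occurrence 2 (position 3): no conditioning environment matches → elsewhere allophone [p].
Occurrence 3 (position 4): immediately before a stressed vowel → [p̚].
Occurrence 4 (position 6): no conditioning environment matches → elsewhere allophone [p].

[p], [p], [p̚], [p]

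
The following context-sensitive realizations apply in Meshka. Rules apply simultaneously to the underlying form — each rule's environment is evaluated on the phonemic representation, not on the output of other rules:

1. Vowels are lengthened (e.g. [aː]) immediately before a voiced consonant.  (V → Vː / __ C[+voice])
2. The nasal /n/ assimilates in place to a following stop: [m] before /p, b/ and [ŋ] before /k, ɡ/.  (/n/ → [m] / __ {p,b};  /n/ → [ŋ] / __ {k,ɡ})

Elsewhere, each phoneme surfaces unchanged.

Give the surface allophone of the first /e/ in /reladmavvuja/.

/e/ (between /r/ and /l/): before a voiced consonant, so rule 1 applies → [eː].

[eː]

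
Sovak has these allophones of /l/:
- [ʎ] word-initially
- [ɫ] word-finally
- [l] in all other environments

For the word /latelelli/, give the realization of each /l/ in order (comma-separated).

[ʎ], [l], [l], [l]

Occurrence 1 (position 1): word-initially → [ʎ].
Occurrence 2 (position 5): no conditioning environment matches → elsewhere allophone [l].
Occurrence 3 (position 7): no conditioning environment matches → elsewhere allophone [l].
Occurrence 4 (position 8): no conditioning environment matches → elsewhere allophone [l].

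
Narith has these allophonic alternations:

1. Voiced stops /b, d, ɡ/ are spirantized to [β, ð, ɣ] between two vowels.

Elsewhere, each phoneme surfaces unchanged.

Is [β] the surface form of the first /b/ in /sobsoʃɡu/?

No

/b/ — between /o/ and /s/; rule 1 does not apply here → [b].
The actual realization is [b], not [β].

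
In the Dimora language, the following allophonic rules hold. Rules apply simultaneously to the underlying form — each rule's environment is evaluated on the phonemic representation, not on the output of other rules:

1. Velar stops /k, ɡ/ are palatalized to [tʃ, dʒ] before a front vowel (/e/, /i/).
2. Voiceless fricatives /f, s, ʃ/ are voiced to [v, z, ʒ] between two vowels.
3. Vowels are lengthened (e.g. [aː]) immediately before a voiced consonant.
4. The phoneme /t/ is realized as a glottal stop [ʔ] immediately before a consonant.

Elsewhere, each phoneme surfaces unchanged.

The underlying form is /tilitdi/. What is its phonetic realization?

[tiːliʔdi]

/t/ (word-initial): rule 4 targets it, but not immediately before a consonant → unchanged [t].
/i/ — between /t/ and /l/, before a voiced consonant — surfaces as [iː] (rule 3).
/l/ (between /i/ and /i/) is unaffected → [l].
/i/ (between /l/ and /t/): rule 3 targets it, but not before a voiced consonant → unchanged [i].
/t/ (between /i/ and /d/): immediately before a consonant, so rule 4 applies → [ʔ].
/d/ — not in any rule's target class → [d].
/i/ (word-final) is in the target of rule 3 but the environment (before a voiced consonant) is not met → [i].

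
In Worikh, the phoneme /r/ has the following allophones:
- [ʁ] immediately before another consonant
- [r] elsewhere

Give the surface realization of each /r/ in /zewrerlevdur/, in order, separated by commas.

Occurrence 1 (position 4): no conditioning environment matches → elsewhere allophone [r].
Occurrence 2 (position 6): immediately before another consonant → [ʁ].
Occurrence 3 (position 12): no conditioning environment matches → elsewhere allophone [r].

[r], [ʁ], [r]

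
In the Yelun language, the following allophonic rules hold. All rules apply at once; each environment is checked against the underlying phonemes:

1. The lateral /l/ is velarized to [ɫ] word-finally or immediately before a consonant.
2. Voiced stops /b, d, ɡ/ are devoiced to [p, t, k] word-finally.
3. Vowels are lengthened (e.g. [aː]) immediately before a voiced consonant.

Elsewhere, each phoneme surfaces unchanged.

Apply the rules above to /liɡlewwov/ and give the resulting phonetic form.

[liːɡleːwwoːv]

/l/ (word-initial) fails the environment for rule 1, so it stays [l].
/i/ (between /l/ and /ɡ/) occurs before a voiced consonant → [iː] by rule 3.
/ɡ/ (between /i/ and /l/): rule 2 targets it, but not word-finally → unchanged [ɡ].
/l/ — between /ɡ/ and /e/; rule 1 does not apply here → [l].
/e/ meets the environment for rule 3 (before a voiced consonant) → [eː].
/w/ (between /e/ and /w/) is unaffected → [w].
/w/ (between /w/ and /o/) is unaffected → [w].
/o/ — between /w/ and /v/, before a voiced consonant — surfaces as [oː] (rule 3).
/v/ stays [v].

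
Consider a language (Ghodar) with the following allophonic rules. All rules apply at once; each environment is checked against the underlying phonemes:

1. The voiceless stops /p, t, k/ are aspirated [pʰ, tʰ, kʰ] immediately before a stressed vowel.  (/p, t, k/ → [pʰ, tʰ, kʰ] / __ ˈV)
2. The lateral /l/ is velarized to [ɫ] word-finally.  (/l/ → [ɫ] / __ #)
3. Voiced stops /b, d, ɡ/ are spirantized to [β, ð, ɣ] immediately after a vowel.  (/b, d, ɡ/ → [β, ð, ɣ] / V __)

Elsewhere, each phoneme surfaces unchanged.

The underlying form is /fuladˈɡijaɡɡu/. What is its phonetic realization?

[fulaðˈɡijaɣɡu]

/f/ stays [f].
/u/ stays [u].
/l/ (between /u/ and /a/): rule 2 targets it, but not word-finally → unchanged [l].
/a/ stays [a].
/d/ — between /a/ and /ɡ/, immediately after a vowel — surfaces as [ð] (rule 3).
/ɡ/ (between /d/ and /i/) fails the environment for rule 3, so it stays [ɡ].
/i/ (between /ɡ/ and /j/): no rule targets it → [i].
/j/ (between /i/ and /a/): no rule targets it → [j].
/a/ stays [a].
/ɡ/ meets the environment for rule 3 (immediately after a vowel) → [ɣ].
/ɡ/ (between /ɡ/ and /u/) is in the target of rule 3 but the environment (immediately after a vowel) is not met → [ɡ].
/u/ (word-final): no rule targets it → [u].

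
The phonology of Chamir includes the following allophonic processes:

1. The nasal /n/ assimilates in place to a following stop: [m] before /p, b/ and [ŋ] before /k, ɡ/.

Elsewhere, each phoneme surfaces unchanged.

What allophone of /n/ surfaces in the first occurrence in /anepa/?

[n]

/n/ — between /a/ and /e/; rule 1 does not apply here → [n].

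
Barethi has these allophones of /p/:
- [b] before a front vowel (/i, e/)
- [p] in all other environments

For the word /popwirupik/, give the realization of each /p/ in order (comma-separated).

Occurrence 1 (position 1): no conditioning environment matches → elsewhere allophone [p].
Occurrence 2 (position 3): no conditioning environment matches → elsewhere allophone [p].
Occurrence 3 (position 8): before a front vowel (/i, e/) → [b].

[p], [p], [b]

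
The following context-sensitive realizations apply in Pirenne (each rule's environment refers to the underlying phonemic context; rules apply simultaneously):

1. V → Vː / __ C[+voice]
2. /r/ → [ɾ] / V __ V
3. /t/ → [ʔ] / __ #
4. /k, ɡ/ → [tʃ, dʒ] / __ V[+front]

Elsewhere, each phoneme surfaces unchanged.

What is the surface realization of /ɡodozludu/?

[ɡoːdoːzluːdu]

/ɡ/ (word-initial): rule 4 targets it, but not before a front vowel → unchanged [ɡ].
/o/ (between /ɡ/ and /d/): before a voiced consonant, so rule 1 applies → [oː].
/d/ (between /o/ and /o/): no rule targets it → [d].
/o/ meets the environment for rule 1 (before a voiced consonant) → [oː].
/z/ stays [z].
/l/ stays [l].
/u/ meets the environment for rule 1 (before a voiced consonant) → [uː].
/d/ stays [d].
/u/ — word-final; rule 1 does not apply here → [u].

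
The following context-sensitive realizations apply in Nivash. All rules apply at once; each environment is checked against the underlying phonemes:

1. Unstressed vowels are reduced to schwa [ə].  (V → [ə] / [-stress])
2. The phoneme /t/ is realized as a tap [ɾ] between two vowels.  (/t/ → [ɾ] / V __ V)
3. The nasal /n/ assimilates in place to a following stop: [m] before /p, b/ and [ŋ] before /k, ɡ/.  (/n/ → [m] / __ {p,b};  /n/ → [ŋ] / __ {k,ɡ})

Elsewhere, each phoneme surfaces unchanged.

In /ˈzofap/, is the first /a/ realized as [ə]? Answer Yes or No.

Yes

/a/ — between /f/ and /p/, in an unstressed syllable — surfaces as [ə] (rule 1).
The actual realization is [ə], which matches [ə].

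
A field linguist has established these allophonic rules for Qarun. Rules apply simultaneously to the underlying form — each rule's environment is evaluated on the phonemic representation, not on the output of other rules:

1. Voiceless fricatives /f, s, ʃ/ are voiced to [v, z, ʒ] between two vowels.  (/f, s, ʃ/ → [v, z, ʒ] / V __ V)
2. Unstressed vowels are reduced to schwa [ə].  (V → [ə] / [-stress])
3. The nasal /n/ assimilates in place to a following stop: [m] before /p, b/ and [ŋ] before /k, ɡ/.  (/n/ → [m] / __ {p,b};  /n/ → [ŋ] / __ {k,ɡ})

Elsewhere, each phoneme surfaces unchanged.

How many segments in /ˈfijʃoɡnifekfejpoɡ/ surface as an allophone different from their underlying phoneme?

Segments that undergo a rule: /o/ → [ə] (rule 2); /i/ → [ə] (rule 2); /f/ → [v] (rule 1); /e/ → [ə] (rule 2); /e/ → [ə] (rule 2); /o/ → [ə] (rule 2).
All other segments surface unchanged.

6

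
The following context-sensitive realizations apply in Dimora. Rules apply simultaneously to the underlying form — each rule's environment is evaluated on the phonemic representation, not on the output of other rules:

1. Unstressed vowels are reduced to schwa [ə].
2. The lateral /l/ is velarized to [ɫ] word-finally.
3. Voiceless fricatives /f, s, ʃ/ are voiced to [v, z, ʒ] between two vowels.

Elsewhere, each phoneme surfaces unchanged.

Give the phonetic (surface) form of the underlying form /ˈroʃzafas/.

/r/ (word-initial) is unaffected → [r].
/o/ (between /r/ and /ʃ/) is in the target of rule 1 but the environment (in an unstressed syllable) is not met → [o].
/ʃ/ (between /o/ and /z/) is in the target of rule 3 but the environment (between two vowels) is not met → [ʃ].
/z/ — not in any rule's target class → [z].
/a/ meets the environment for rule 1 (in an unstressed syllable) → [ə].
/f/ — between /a/ and /a/, between two vowels — surfaces as [v] (rule 3).
Rule 1 applies to /a/ (between /f/ and /s/: in an unstressed syllable) → [ə].
/s/ (word-final): rule 3 targets it, but not between two vowels → unchanged [s].

[ˈroʃzəvəs]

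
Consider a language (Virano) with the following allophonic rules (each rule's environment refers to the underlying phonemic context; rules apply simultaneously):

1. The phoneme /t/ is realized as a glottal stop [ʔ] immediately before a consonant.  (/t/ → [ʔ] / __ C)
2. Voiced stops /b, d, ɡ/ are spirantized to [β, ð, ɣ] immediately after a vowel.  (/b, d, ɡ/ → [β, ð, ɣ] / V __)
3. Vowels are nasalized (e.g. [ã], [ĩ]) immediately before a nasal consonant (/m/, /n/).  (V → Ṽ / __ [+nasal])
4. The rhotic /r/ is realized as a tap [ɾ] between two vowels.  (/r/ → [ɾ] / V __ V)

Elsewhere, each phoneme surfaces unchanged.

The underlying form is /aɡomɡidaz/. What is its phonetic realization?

[aɣõmɡiðaz]

/a/ (word-initial) fails the environment for rule 3, so it stays [a].
/ɡ/ — between /a/ and /o/, immediately after a vowel — surfaces as [ɣ] (rule 2).
/o/ — between /ɡ/ and /m/, before a nasal consonant — surfaces as [õ] (rule 3).
/m/ (between /o/ and /ɡ/): no rule targets it → [m].
/ɡ/ (between /m/ and /i/) is in the target of rule 2 but the environment (immediately after a vowel) is not met → [ɡ].
/i/ — between /ɡ/ and /d/; rule 3 does not apply here → [i].
/d/ (between /i/ and /a/) occurs immediately after a vowel → [ð] by rule 2.
/a/ (between /d/ and /z/): rule 3 targets it, but not before a nasal consonant → unchanged [a].
/z/ — not in any rule's target class → [z].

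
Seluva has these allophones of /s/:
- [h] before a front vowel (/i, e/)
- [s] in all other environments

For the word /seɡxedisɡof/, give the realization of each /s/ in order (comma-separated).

[h], [s]

Occurrence 1 (position 1): before a front vowel (/i, e/) → [h].
Occurrence 2 (position 8): no conditioning environment matches → elsewhere allophone [s].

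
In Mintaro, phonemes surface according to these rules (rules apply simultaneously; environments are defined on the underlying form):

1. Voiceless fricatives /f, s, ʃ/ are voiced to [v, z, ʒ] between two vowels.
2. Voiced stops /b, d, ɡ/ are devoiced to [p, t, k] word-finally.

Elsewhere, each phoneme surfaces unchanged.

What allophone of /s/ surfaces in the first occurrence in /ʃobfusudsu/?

/s/ (between /u/ and /u/) occurs between two vowels → [z] by rule 1.

[z]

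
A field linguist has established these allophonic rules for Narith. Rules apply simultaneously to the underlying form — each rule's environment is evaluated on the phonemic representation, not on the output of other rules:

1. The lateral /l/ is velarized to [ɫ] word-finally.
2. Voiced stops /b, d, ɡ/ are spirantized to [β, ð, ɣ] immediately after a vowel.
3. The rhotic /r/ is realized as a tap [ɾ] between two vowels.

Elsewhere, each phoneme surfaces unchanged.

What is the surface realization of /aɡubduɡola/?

[aɣuβduɣola]

/a/ (word-initial) is unaffected → [a].
/ɡ/ (between /a/ and /u/): immediately after a vowel, so rule 2 applies → [ɣ].
/u/ stays [u].
/b/ (between /u/ and /d/) occurs immediately after a vowel → [β] by rule 2.
/d/ — between /b/ and /u/; rule 2 does not apply here → [d].
/u/ (between /d/ and /ɡ/): no rule targets it → [u].
/ɡ/ (between /u/ and /o/) occurs immediately after a vowel → [ɣ] by rule 2.
/o/ — not in any rule's target class → [o].
/l/ (between /o/ and /a/) is in the target of rule 1 but the environment (word-finally) is not met → [l].
/a/ (word-final) is unaffected → [a].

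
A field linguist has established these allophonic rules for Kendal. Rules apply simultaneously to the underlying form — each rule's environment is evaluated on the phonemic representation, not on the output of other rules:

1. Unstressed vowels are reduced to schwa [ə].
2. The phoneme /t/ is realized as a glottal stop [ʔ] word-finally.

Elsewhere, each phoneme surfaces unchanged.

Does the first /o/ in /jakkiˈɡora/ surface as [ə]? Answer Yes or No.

/o/ (between /ɡ/ and /r/) fails the environment for rule 1, so it stays [o].
The actual realization is [o], not [ə].

No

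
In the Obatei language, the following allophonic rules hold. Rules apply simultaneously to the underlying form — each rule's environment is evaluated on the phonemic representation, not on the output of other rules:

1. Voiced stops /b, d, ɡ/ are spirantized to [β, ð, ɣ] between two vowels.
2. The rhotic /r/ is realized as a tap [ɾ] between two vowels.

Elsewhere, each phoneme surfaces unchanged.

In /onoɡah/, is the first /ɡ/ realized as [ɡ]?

No

/ɡ/ (between /o/ and /a/): between two vowels, so rule 1 applies → [ɣ].
The actual realization is [ɣ], not [ɡ].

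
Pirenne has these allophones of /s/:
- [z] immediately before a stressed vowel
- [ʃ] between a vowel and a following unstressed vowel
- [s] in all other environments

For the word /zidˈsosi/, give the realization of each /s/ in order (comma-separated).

[z], [ʃ]

Occurrence 1 (position 4): immediately before a stressed vowel → [z].
Occurrence 2 (position 6): between a vowel and a following unstressed vowel → [ʃ].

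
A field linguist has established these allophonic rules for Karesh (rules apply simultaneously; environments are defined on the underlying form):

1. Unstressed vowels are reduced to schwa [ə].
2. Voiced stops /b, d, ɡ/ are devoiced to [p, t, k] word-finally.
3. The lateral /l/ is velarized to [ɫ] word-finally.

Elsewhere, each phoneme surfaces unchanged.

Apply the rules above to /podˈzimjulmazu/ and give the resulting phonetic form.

[pədˈzimjəlməzə]

/o/ (between /p/ and /d/): in an unstressed syllable, so rule 1 applies → [ə].
/d/ — between /o/ and /z/; rule 2 does not apply here → [d].
/i/ (between /z/ and /m/) fails the environment for rule 1, so it stays [i].
/u/ (between /j/ and /l/): in an unstressed syllable, so rule 1 applies → [ə].
/l/ (between /u/ and /m/) is in the target of rule 3 but the environment (word-finally) is not met → [l].
/a/ (between /m/ and /z/): in an unstressed syllable, so rule 1 applies → [ə].
/u/ (word-final): in an unstressed syllable, so rule 1 applies → [ə].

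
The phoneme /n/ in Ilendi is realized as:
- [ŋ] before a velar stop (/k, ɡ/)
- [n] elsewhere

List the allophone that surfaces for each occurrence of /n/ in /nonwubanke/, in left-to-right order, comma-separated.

Occurrence 1 (position 1): no conditioning environment matches → elsewhere allophone [n].
Occurrence 2 (position 3): no conditioning environment matches → elsewhere allophone [n].
Occurrence 3 (position 8): before a velar stop → [ŋ].

[n], [n], [ŋ]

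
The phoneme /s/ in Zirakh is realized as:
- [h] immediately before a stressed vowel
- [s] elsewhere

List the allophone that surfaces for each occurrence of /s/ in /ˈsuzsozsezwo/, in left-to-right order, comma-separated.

Occurrence 1 (position 1): immediately before a stressed vowel → [h].
Occurrence 2 (position 4): no conditioning environment matches → elsewhere allophone [s].
Occurrence 3 (position 7): no conditioning environment matches → elsewhere allophone [s].

[h], [s], [s]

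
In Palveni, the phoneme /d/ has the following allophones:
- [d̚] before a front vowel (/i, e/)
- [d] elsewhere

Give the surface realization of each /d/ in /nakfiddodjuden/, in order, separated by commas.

[d], [d], [d], [d̚]

Occurrence 1 (position 6): no conditioning environment matches → elsewhere allophone [d].
Occurrence 2 (position 7): no conditioning environment matches → elsewhere allophone [d].
Occurrence 3 (position 9): no conditioning environment matches → elsewhere allophone [d].
Occurrence 4 (position 12): before a front vowel (/i, e/) → [d̚].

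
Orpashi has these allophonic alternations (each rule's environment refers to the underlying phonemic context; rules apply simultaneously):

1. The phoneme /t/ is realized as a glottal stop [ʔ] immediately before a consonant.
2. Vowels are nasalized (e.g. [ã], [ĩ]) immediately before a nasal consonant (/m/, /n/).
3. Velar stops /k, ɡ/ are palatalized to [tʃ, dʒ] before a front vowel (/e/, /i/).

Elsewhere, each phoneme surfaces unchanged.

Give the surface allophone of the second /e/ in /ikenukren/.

/e/ meets the environment for rule 2 (before a nasal consonant) → [ẽ].

[ẽ]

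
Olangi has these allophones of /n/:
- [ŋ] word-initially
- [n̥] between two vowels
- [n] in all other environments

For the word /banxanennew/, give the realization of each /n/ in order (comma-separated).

[n], [n̥], [n], [n]

Occurrence 1 (position 3): no conditioning environment matches → elsewhere allophone [n].
Occurrence 2 (position 6): between two vowels → [n̥].
Occurrence 3 (position 8): no conditioning environment matches → elsewhere allophone [n].
Occurrence 4 (position 9): no conditioning environment matches → elsewhere allophone [n].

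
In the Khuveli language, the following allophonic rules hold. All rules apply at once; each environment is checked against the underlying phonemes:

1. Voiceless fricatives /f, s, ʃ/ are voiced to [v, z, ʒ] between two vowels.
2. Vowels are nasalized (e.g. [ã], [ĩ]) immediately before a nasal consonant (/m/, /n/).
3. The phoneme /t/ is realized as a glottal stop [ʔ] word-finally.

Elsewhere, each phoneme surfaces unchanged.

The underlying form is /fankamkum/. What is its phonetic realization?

[fãnkãmkũm]

/f/ (word-initial): rule 1 targets it, but not between two vowels → unchanged [f].
/a/ — between /f/ and /n/, before a nasal consonant — surfaces as [ã] (rule 2).
/n/ (between /a/ and /k/): no rule targets it → [n].
/k/ — not in any rule's target class → [k].
/a/ (between /k/ and /m/) occurs before a nasal consonant → [ã] by rule 2.
/m/ (between /a/ and /k/): no rule targets it → [m].
/k/ — not in any rule's target class → [k].
/u/ — between /k/ and /m/, before a nasal consonant — surfaces as [ũ] (rule 2).
/m/ — not in any rule's target class → [m].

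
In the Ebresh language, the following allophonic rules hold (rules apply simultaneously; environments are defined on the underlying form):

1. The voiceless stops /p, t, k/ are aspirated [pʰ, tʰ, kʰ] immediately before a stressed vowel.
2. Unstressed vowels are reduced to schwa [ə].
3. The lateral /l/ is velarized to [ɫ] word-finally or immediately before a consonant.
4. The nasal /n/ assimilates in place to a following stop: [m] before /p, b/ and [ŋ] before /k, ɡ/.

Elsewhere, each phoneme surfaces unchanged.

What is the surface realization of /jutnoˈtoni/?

[jətnəˈtʰonə]

/j/ — not in any rule's target class → [j].
/u/ — between /j/ and /t/, in an unstressed syllable — surfaces as [ə] (rule 2).
/t/ (between /u/ and /n/): rule 1 targets it, but not immediately before a stressed vowel → unchanged [t].
/n/ — between /t/ and /o/; rule 4 does not apply here → [n].
/o/ (between /n/ and /t/): in an unstressed syllable, so rule 2 applies → [ə].
/t/ (between /o/ and /o/): immediately before a stressed vowel, so rule 1 applies → [tʰ].
/o/ — between /t/ and /n/; rule 2 does not apply here → [o].
/n/ (between /o/ and /i/) is in the target of rule 4 but the environment (before a labial or velar stop) is not met → [n].
/i/ — word-final, in an unstressed syllable — surfaces as [ə] (rule 2).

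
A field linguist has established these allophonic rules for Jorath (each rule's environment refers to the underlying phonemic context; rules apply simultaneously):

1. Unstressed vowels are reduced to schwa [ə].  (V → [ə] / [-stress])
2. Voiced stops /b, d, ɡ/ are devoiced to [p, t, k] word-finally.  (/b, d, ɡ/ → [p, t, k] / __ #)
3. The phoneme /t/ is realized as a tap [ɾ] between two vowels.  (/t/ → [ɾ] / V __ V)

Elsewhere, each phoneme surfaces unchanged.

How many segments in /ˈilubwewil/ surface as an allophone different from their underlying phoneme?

Segments that undergo a rule: /u/ → [ə] (rule 1); /e/ → [ə] (rule 1); /i/ → [ə] (rule 1).
All other segments surface unchanged.

3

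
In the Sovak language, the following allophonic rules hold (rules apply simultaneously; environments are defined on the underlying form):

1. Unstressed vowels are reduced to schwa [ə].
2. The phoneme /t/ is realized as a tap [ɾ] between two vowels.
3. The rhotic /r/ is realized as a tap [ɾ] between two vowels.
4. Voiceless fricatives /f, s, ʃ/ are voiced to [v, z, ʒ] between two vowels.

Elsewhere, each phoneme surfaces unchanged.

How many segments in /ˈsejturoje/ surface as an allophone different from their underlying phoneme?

4

Segments that undergo a rule: /u/ → [ə] (rule 1); /r/ → [ɾ] (rule 3); /o/ → [ə] (rule 1); /e/ → [ə] (rule 1).
All other segments surface unchanged.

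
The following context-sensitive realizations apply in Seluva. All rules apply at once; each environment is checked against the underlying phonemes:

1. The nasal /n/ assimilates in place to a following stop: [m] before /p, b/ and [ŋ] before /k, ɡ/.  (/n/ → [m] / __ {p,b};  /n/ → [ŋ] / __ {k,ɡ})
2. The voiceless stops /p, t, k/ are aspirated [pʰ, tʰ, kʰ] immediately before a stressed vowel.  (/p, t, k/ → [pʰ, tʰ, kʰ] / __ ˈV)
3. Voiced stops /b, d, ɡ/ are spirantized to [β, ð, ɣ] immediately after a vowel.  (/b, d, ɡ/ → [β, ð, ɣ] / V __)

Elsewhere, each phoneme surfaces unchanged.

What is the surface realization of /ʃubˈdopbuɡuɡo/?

/b/ (between /u/ and /d/): immediately after a vowel, so rule 3 applies → [β].
/d/ (between /b/ and /o/) is in the target of rule 3 but the environment (immediately after a vowel) is not met → [d].
/p/ — between /o/ and /b/; rule 2 does not apply here → [p].
/b/ (between /p/ and /u/) fails the environment for rule 3, so it stays [b].
/ɡ/ — between /u/ and /u/, immediately after a vowel — surfaces as [ɣ] (rule 3).
/ɡ/ (between /u/ and /o/) occurs immediately after a vowel → [ɣ] by rule 3.

[ʃuβˈdopbuɣuɣo]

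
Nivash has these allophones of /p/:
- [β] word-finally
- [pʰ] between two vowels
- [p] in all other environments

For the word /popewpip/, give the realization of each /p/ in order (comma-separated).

[p], [pʰ], [p], [β]

Occurrence 1 (position 1): no conditioning environment matches → elsewhere allophone [p].
Occurrence 2 (position 3): between two vowels → [pʰ].
Occurrence 3 (position 6): no conditioning environment matches → elsewhere allophone [p].
Occurrence 4 (position 8): word-finally → [β].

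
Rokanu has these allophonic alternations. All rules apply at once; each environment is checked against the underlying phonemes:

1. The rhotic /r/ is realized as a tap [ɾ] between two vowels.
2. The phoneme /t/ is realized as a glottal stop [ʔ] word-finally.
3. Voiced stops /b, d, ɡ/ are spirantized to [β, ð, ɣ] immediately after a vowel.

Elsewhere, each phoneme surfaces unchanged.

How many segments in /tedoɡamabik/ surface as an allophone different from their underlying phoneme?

Segments that undergo a rule: /d/ → [ð] (rule 3); /ɡ/ → [ɣ] (rule 3); /b/ → [β] (rule 3).
All other segments surface unchanged.

3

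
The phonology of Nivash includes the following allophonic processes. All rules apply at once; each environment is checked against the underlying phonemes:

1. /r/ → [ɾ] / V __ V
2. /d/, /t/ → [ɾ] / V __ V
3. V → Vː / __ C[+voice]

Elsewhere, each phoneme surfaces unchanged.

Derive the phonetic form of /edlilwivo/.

/e/ (word-initial): before a voiced consonant, so rule 3 applies → [eː].
/d/ (between /e/ and /l/) is in the target of rule 2 but the environment (between two vowels) is not met → [d].
/l/ — not in any rule's target class → [l].
Rule 3 applies to /i/ (between /l/ and /l/: before a voiced consonant) → [iː].
/l/ stays [l].
/w/ (between /l/ and /i/): no rule targets it → [w].
/i/ — between /w/ and /v/, before a voiced consonant — surfaces as [iː] (rule 3).
/v/ stays [v].
/o/ (word-final) fails the environment for rule 3, so it stays [o].

[eːdliːlwiːvo]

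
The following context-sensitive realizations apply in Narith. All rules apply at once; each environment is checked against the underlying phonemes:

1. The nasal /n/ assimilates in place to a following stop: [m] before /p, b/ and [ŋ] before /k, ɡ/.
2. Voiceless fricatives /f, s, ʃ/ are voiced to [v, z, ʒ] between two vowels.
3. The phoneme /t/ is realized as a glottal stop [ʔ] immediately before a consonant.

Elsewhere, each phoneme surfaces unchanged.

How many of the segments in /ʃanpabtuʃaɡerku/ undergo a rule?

2

Segments that undergo a rule: /n/ → [m] (rule 1); /ʃ/ → [ʒ] (rule 2).
All other segments surface unchanged.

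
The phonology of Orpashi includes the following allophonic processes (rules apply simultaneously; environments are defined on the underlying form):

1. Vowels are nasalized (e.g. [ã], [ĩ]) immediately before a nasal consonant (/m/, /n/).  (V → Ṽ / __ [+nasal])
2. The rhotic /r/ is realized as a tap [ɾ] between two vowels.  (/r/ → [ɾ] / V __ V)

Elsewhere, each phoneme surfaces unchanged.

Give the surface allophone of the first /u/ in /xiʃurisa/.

/u/ (between /ʃ/ and /r/) fails the environment for rule 1, so it stays [u].

[u]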